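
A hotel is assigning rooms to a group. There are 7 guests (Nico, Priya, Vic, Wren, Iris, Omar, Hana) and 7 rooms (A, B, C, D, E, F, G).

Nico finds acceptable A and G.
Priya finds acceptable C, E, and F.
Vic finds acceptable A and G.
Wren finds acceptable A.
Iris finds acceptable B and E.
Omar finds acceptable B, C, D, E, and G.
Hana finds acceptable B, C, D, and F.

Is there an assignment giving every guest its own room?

The set {Nico, Vic, Wren} has only 2 neighbours ({A, G}), so by Hall's theorem at most 6 of the 7 guests can be matched.
Hence no matching covers every guest.

No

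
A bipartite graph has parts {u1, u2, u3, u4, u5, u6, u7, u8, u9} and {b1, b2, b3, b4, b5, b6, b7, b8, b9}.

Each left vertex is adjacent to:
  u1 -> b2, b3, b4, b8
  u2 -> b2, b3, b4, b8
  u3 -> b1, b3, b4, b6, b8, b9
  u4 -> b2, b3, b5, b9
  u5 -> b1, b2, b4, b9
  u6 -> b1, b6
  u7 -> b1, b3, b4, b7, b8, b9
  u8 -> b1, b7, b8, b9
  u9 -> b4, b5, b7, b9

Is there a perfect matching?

A valid assignment of size 9: u1–b2, u2–b8, u3–b4, u4–b3, u5–b9, u6–b6, u7–b1, u8–b7, u9–b5.
Every left vertex is matched, so this is a perfect matching.

Yes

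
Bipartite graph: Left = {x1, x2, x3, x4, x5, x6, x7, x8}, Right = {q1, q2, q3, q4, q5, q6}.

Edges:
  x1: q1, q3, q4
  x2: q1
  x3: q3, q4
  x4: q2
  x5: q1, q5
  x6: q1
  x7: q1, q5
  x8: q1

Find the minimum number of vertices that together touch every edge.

A maximum matching has 5 edges (e.g. x1–q3, x2–q1, x3–q4, x4–q2, x5–q5).
By König's theorem the minimum vertex cover has the same size. One such cover is {x1, x3, x4, q1, q5}.

5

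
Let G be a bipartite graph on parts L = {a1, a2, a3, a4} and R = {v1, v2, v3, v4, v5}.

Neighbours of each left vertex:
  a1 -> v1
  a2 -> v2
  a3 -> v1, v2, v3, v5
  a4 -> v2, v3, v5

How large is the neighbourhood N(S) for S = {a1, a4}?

The union of neighbours of {a1, a4} is {v1, v2, v3, v5}, which has 4 elements.
Since |N(S)| = 4 ≥ |S| = 2, Hall's condition holds for this subset.

4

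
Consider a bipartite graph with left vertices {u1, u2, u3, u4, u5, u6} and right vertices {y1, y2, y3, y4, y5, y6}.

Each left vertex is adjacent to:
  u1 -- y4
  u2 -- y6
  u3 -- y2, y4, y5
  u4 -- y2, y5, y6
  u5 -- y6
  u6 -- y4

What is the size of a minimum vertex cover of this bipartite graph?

4

A maximum matching has 4 edges (e.g. u1–y4, u2–y6, u3–y5, u4–y2).
By König's theorem the minimum vertex cover has the same size. One such cover is {u3, u4, y4, y6}.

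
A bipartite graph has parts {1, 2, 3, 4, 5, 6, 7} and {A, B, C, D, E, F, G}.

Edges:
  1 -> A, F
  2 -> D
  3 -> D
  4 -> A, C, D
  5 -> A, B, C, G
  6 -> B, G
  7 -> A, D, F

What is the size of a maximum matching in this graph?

6

One maximum matching: 1–A, 2–D, 4–C, 5–B, 6–G, 7–F.
The set {2, 3} has only 1 neighbour ({D}), so by Hall's theorem at most 6 of the 7 left vertices can be matched.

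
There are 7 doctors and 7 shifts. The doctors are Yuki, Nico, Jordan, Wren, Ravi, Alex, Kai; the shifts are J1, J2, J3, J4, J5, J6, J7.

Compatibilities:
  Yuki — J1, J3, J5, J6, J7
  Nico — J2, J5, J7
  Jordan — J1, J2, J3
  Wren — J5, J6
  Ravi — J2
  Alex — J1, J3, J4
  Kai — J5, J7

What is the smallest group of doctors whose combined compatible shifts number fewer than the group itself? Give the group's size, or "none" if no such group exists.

A matching saturating every doctor exists, for instance Yuki→J1, Nico→J5, Jordan→J3, Wren→J6, Ravi→J2, Alex→J4, Kai→J7.
By Hall's marriage theorem, this means |N(S)| ≥ |S| for every subset S, so no violating subset exists.

none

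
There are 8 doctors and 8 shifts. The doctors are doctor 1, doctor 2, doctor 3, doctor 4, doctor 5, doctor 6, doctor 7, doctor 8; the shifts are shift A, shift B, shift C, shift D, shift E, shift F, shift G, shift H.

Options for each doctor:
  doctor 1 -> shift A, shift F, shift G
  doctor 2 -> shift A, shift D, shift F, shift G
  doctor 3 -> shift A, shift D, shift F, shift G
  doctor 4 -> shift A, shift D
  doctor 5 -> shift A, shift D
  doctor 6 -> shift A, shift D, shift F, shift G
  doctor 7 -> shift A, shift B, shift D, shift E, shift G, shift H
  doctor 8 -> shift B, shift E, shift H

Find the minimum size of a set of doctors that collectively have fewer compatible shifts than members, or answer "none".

5

Take S = {doctor 1, doctor 2, doctor 3, doctor 4, doctor 5}. Its neighbourhood is {shift A, shift D, shift F, shift G}, so |N(S)| = 4 < |S| = 5.
Every subset of size less than 5 has at least as many neighbours as members, so 5 is the minimum.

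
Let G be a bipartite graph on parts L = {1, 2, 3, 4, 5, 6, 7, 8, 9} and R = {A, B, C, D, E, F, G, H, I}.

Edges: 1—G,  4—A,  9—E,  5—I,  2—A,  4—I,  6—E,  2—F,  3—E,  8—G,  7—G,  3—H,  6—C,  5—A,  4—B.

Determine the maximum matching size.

A valid assignment of size 7: 1–G, 2–F, 3–H, 4–B, 5–I, 6–C, 9–E.
The set {1, 7, 8} has only 1 neighbour ({G}), so by Hall's theorem at most 7 of the 9 left vertices can be matched.

7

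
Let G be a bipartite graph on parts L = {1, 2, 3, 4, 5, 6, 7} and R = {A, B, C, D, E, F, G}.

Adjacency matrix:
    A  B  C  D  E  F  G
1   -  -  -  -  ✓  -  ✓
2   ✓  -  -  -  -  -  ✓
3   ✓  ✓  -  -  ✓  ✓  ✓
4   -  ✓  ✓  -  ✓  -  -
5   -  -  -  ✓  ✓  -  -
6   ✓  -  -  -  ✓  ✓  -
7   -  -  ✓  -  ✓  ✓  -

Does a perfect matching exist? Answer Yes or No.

Yes

One maximum matching: 1-G, 2-A, 3-B, 4-C, 5-D, 6-F, 7-E.
All 7 left vertices are covered.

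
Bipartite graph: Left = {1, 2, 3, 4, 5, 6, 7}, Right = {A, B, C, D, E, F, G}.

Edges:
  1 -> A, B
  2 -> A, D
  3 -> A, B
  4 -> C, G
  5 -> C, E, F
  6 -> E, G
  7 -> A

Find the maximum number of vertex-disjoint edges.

6

A valid assignment of size 6: 1–A, 2–D, 3–B, 4–G, 5–C, 6–E.
The set {1, 3, 7} has only 2 neighbours ({A, B}), so by Hall's theorem at most 6 of the 7 left vertices can be matched.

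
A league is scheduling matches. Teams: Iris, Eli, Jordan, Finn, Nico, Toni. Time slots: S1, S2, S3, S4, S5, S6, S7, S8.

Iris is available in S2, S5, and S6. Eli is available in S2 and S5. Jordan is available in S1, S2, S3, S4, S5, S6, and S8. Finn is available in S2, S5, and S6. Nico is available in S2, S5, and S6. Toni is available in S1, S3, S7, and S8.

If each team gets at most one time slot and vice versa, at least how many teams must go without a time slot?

1

A valid assignment of size 5: Iris-S6, Eli-S5, Jordan-S3, Finn-S2, Toni-S8.
The set {Iris, Eli, Finn, Nico} has only 3 neighbours ({S2, S5, S6}), so by Hall's theorem at most 5 of the 6 teams can be matched.
That matches 5 of the 6, leaving 1 unmatched; no matching can do better.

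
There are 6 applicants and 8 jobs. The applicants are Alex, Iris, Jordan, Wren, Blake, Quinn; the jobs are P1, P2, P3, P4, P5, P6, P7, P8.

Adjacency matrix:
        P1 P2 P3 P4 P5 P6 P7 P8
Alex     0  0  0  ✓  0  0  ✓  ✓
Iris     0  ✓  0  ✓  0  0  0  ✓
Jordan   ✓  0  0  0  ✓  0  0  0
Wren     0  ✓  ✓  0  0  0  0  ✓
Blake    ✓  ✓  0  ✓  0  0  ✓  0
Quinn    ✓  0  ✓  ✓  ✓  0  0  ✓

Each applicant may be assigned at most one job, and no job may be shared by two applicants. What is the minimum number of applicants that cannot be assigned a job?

A valid assignment of size 6: Alex→P4, Iris→P8, Jordan→P5, Wren→P3, Blake→P7, Quinn→P1.
All 6 applicants are matched, so no larger matching exists.
That matches 6 of the 6, leaving 0 unmatched; no matching can do better.

0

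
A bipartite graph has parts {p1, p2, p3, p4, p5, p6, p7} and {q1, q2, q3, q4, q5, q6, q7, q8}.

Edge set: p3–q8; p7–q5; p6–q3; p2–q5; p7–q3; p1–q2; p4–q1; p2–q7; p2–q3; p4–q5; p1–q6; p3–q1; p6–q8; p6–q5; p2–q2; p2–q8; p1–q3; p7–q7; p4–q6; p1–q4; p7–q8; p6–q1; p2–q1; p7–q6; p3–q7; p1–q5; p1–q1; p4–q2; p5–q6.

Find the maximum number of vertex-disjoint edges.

A valid assignment of size 7: p1–q4, p2–q1, p3–q8, p4–q2, p5–q6, p6–q5, p7–q7.
This saturates every left vertex, so 7 is the maximum.

7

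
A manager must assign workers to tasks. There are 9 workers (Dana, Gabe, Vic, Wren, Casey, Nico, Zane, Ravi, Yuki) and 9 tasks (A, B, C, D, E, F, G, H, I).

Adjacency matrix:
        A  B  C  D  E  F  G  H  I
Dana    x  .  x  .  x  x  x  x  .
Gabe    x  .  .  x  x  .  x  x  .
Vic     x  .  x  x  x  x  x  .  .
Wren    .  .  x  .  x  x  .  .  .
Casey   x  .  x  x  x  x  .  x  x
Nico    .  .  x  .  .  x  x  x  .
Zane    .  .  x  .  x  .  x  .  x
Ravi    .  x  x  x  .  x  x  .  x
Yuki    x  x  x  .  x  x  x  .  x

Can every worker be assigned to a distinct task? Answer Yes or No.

For example, pair Dana-A, Gabe-D, Vic-E, Wren-F, Casey-I, Nico-H, Zane-C, Ravi-B, Yuki-G.
All 9 workers are covered.

Yes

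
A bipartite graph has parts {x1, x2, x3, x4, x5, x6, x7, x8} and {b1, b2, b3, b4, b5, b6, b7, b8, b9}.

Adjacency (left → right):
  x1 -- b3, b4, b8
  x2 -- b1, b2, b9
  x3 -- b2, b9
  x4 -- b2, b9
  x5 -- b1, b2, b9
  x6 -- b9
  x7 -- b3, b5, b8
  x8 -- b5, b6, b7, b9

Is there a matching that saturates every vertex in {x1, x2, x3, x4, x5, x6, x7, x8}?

No

The set {x2, x3, x4, x5, x6} has only 3 neighbours ({b1, b2, b9}), so by Hall's theorem at most 6 of the 8 left vertices can be matched.
Hence no matching covers every left vertex.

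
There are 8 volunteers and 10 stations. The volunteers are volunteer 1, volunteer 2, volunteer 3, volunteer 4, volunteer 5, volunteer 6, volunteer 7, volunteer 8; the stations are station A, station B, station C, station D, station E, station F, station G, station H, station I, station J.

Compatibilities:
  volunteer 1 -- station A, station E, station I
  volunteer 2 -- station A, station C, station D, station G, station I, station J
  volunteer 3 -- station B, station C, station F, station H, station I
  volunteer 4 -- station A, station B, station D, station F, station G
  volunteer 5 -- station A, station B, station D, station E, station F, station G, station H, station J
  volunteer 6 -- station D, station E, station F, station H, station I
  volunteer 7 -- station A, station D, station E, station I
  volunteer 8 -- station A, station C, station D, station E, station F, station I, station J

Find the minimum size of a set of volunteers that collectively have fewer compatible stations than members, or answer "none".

none

A matching saturating every volunteer exists, for instance volunteer 1→station E, volunteer 2→station J, volunteer 3→station C, volunteer 4→station G, volunteer 5→station B, volunteer 6→station F, volunteer 7→station A, volunteer 8→station I.
By Hall's marriage theorem, this means |N(S)| ≥ |S| for every subset S, so no violating subset exists.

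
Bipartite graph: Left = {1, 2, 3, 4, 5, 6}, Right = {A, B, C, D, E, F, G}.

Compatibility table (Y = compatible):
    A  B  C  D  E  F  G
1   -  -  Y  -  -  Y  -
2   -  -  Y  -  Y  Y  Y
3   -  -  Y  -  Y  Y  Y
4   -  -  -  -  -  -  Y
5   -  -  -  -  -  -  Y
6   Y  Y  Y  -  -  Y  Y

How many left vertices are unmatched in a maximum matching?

1

One maximum matching: 1→F, 2→C, 3→E, 4→G, 6→A.
The set {4, 5} has only 1 neighbour ({G}), so by Hall's theorem at most 5 of the 6 left vertices can be matched.
That matches 5 of the 6, leaving 1 unmatched; no matching can do better.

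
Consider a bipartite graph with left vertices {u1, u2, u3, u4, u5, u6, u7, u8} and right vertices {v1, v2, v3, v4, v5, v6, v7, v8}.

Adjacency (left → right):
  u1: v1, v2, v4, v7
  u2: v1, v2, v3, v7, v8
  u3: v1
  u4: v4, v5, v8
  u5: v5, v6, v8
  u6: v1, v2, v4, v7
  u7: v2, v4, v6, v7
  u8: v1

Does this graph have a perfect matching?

The set {u3, u8} has only 1 neighbour ({v1}), so by Hall's theorem at most 7 of the 8 left vertices can be matched.
Hence no matching covers every left vertex.

No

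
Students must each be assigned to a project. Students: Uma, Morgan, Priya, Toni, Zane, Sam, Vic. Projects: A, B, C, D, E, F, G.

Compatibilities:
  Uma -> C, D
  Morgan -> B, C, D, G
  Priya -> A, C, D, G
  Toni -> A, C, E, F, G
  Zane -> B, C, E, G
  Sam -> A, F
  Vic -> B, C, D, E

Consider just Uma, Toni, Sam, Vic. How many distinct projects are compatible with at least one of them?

7

The union of neighbours of {Uma, Toni, Sam, Vic} is {A, B, C, D, E, F, G}, which has 7 elements.
Since |N(S)| = 7 ≥ |S| = 4, Hall's condition holds for this subset.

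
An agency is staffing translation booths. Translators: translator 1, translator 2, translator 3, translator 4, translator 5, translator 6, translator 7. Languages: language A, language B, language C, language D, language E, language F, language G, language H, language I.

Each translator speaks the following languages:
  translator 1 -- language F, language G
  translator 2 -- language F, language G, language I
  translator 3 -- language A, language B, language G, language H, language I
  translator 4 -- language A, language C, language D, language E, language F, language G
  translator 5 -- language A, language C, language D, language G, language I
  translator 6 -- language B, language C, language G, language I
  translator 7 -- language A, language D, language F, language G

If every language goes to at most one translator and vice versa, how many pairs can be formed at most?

7

For example, pair translator 1–language G, translator 2–language I, translator 3–language B, translator 4–language A, translator 5–language D, translator 6–language C, translator 7–language F.
This saturates every translator, so 7 is the maximum.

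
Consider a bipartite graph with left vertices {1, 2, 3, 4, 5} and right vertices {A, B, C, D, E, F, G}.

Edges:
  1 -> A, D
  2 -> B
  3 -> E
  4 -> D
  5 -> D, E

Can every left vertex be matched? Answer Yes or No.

The set {3, 4, 5} has only 2 neighbours ({D, E}), so by Hall's theorem at most 4 of the 5 left vertices can be matched.
Hence no matching covers every left vertex.

No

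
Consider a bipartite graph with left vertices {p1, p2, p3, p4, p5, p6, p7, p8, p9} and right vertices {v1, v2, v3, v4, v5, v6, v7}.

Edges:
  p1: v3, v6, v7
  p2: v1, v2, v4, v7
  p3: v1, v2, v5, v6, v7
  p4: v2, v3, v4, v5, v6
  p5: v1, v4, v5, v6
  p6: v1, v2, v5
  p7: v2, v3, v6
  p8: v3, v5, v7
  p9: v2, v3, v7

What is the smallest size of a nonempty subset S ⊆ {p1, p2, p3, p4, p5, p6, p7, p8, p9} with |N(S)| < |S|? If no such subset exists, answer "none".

8

Take S = {p1, p2, p3, p4, p5, p6, p7, p8}. Its neighbourhood is {v1, v2, v3, v4, v5, v6, v7}, so |N(S)| = 7 < |S| = 8.
Every subset of size less than 8 has at least as many neighbours as members, so 8 is the minimum.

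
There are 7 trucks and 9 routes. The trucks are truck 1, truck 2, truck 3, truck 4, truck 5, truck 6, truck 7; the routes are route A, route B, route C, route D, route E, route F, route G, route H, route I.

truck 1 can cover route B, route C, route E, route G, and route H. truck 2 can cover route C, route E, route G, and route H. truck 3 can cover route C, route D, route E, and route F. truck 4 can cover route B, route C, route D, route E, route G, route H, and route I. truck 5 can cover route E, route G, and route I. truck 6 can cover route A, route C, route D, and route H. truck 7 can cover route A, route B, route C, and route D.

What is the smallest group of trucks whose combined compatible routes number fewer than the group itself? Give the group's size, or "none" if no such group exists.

A matching saturating every truck exists, for instance truck 1→route C, truck 2→route E, truck 3→route F, truck 4→route G, truck 5→route I, truck 6→route H, truck 7→route B.
By Hall's marriage theorem, this means |N(S)| ≥ |S| for every subset S, so no violating subset exists.

none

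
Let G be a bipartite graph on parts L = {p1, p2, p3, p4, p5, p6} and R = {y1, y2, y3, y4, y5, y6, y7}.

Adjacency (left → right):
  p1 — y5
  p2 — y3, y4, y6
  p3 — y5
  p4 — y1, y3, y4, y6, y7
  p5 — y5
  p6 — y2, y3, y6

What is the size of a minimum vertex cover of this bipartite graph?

4

The 4 edges p1–y5, p2–y4, p4–y7, p6–y3 form a matching, so any vertex cover needs at least 4 vertices (one per matched edge).
Conversely {p2, p4, p6, y5} meets every edge and has exactly 4 vertices, so 4 is optimal.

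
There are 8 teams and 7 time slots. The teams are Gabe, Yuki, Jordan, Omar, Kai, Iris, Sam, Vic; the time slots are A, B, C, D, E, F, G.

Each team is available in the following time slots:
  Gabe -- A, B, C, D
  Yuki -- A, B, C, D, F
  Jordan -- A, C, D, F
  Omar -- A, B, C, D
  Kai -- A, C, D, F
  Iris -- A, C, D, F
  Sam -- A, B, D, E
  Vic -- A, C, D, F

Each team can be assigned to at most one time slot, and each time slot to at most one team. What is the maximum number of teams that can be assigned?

6

For example, pair Gabe→B, Yuki→A, Jordan→C, Omar→D, Kai→F, Sam→E.
The set {Gabe, Yuki, Jordan, Omar, Kai, Iris, Vic} has only 5 neighbours ({A, B, C, D, F}), so by Hall's theorem at most 6 of the 8 teams can be matched.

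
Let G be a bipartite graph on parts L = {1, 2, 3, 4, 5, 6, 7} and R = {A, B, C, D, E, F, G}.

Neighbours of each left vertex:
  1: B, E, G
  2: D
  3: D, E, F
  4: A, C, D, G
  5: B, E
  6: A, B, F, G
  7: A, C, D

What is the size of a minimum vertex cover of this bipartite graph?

A maximum matching has 7 edges (e.g. 1–B, 2–D, 3–F, 4–G, 5–E, 6–A, 7–C).
By König's theorem the minimum vertex cover has the same size. One such cover is {1, 2, 3, 4, 5, 6, 7}.

7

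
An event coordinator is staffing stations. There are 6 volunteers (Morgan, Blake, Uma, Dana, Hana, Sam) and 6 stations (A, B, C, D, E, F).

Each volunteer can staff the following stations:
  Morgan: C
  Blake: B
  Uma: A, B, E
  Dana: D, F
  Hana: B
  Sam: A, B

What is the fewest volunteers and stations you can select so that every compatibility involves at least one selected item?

The 5 edges Morgan–C, Blake–B, Uma–E, Dana–F, Sam–A form a matching, so any vertex cover needs at least 5 vertices (one per matched edge).
Conversely {Morgan, Uma, Dana, Sam, B} meets every edge and has exactly 5 vertices, so 5 is optimal.

5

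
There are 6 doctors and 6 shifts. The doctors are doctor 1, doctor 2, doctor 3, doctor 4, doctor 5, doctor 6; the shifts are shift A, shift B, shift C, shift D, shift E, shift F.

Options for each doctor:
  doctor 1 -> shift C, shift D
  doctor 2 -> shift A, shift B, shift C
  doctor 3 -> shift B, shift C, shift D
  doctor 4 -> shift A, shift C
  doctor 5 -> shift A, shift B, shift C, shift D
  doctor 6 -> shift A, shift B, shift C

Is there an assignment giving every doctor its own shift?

No

The set {doctor 1, doctor 2, doctor 3, doctor 4, doctor 5, doctor 6} has only 4 neighbours ({shift A, shift B, shift C, shift D}), so by Hall's theorem at most 4 of the 6 doctors can be matched.
Hence no matching covers every doctor.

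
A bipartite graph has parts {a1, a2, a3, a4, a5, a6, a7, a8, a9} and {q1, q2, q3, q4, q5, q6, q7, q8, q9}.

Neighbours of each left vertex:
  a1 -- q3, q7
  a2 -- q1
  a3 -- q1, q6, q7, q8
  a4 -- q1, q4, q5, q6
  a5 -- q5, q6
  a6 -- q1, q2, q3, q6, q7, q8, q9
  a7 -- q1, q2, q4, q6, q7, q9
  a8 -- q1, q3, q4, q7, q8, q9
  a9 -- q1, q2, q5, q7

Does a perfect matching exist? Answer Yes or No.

Yes

A valid assignment of size 9: a1→q3, a2→q1, a3→q8, a4→q4, a5→q5, a6→q7, a7→q6, a8→q9, a9→q2.
All 9 left vertices are covered.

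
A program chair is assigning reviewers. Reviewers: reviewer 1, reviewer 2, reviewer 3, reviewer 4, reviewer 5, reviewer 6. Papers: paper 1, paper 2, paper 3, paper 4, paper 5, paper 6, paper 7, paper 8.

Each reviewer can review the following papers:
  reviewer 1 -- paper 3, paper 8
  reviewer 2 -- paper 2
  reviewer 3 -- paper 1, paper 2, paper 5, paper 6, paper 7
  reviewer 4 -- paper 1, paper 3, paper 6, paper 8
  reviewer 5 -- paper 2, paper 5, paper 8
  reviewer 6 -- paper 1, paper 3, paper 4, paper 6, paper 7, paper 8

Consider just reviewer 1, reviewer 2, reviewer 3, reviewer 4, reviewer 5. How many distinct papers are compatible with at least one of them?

The union of neighbours of {reviewer 1, reviewer 2, reviewer 3, reviewer 4, reviewer 5} is {paper 1, paper 2, paper 3, paper 5, paper 6, paper 7, paper 8}, which has 7 elements.
Since |N(S)| = 7 ≥ |S| = 5, Hall's condition holds for this subset.

7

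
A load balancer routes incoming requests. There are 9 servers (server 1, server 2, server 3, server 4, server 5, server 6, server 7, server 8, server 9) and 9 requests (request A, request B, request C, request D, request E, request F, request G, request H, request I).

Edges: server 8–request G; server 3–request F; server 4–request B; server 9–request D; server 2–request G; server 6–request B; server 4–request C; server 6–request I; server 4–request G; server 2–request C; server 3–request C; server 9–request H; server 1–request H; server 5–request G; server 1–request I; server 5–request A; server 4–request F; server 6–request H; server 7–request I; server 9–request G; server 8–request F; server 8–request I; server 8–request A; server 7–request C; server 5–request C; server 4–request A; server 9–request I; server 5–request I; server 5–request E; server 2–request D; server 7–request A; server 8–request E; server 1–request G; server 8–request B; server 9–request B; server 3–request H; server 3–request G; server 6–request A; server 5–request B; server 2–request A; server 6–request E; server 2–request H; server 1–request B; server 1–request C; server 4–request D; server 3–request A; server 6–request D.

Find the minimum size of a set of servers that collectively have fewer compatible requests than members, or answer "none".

A matching saturating every server exists, for instance server 1→request I, server 2→request G, server 3→request C, server 4→request B, server 5→request E, server 6→request D, server 7→request A, server 8→request F, server 9→request H.
By Hall's marriage theorem, this means |N(S)| ≥ |S| for every subset S, so no violating subset exists.

none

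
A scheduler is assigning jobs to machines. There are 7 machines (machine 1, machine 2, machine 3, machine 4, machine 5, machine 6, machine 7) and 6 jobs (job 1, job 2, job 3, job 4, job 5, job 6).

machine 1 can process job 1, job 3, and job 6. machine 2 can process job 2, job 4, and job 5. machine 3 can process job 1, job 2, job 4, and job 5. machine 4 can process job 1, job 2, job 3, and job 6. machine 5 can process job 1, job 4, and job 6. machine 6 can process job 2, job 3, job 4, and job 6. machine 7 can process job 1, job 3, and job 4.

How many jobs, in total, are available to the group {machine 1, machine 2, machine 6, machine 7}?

The union of neighbours of {machine 1, machine 2, machine 6, machine 7} is {job 1, job 2, job 3, job 4, job 5, job 6}, which has 6 elements.
Since |N(S)| = 6 ≥ |S| = 4, Hall's condition holds for this subset.

6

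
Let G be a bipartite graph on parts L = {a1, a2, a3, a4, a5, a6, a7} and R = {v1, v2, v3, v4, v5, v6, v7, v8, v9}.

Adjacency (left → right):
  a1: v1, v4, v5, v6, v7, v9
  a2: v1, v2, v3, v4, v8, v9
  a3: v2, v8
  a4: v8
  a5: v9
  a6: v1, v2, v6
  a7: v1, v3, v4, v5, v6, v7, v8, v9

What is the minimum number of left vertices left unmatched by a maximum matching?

For example, pair a1→v4, a2→v1, a3→v2, a4→v8, a5→v9, a6→v6, a7→v3.
This saturates every left vertex, so 7 is the maximum.
That matches 7 of the 7, leaving 0 unmatched; no matching can do better.

0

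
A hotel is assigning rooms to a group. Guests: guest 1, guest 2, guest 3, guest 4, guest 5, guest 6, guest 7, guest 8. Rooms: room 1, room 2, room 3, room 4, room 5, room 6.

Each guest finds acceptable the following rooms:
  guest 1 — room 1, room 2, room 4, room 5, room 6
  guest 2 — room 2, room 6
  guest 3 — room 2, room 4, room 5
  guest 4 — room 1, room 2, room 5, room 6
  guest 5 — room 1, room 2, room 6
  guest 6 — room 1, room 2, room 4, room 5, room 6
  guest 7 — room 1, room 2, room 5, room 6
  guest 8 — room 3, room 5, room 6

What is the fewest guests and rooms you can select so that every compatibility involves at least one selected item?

The 6 edges guest 1–room 4, guest 2–room 2, guest 3–room 5, guest 4–room 1, guest 5–room 6, guest 8–room 3 form a matching, so any vertex cover needs at least 6 vertices (one per matched edge).
Conversely {guest 8, room 1, room 2, room 4, room 5, room 6} meets every edge and has exactly 6 vertices, so 6 is optimal.

6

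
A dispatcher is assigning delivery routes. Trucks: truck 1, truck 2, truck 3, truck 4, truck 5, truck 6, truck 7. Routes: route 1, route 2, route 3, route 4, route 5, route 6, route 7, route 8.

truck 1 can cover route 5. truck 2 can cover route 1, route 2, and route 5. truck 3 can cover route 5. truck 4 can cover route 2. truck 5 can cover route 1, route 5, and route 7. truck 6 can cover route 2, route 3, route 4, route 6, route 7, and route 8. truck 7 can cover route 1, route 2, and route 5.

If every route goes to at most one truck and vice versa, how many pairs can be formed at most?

5

One maximum matching: truck 1→route 5, truck 2→route 1, truck 4→route 2, truck 5→route 7, truck 6→route 4.
The set {truck 1, truck 2, truck 3, truck 4, truck 7} has only 3 neighbours ({route 1, route 2, route 5}), so by Hall's theorem at most 5 of the 7 trucks can be matched.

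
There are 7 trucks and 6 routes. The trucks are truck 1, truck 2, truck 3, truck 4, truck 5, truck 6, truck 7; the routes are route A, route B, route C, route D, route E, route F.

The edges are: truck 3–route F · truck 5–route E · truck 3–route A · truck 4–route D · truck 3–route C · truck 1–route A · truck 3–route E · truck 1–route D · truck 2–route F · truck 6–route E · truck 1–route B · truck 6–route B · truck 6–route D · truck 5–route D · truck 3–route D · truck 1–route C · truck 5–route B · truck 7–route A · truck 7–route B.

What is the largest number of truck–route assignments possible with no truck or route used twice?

6

A valid assignment of size 6: truck 1–route C, truck 2–route F, truck 3–route A, truck 4–route D, truck 5–route B, truck 6–route E.
The set {truck 1, truck 2, truck 3, truck 4, truck 5, truck 6, truck 7} has only 6 neighbours ({route A, route B, route C, route D, route E, route F}), so by Hall's theorem at most 6 of the 7 trucks can be matched.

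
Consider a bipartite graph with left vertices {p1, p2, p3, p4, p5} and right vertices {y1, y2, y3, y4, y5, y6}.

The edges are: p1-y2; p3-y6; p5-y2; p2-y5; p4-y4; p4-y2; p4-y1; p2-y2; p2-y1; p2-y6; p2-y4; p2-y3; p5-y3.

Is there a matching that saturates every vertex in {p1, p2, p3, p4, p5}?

Yes

A valid assignment of size 5: p1-y2, p2-y4, p3-y6, p4-y1, p5-y3.
All 5 left vertices are covered.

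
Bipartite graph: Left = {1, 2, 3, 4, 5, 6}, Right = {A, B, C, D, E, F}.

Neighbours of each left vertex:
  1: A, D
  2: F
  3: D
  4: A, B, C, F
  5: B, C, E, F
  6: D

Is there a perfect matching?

No

The set {3, 6} has only 1 neighbour ({D}), so by Hall's theorem at most 5 of the 6 left vertices can be matched.
Hence no matching covers every left vertex.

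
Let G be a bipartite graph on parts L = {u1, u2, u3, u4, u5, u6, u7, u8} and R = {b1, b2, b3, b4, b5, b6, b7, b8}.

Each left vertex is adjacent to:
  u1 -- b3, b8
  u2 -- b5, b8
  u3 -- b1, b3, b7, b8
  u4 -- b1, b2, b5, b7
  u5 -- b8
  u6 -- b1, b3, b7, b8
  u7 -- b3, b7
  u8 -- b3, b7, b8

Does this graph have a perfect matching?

The set {u1, u3, u5, u6, u7, u8} has only 4 neighbours ({b1, b3, b7, b8}), so by Hall's theorem at most 6 of the 8 left vertices can be matched.
Hence no matching covers every left vertex.

No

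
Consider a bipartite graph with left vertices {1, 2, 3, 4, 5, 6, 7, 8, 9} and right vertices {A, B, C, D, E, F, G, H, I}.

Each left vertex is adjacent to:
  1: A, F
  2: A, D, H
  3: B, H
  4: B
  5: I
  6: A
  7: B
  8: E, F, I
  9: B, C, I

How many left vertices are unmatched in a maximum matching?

1

One maximum matching: 1–F, 2–D, 3–H, 4–B, 5–I, 6–A, 8–E, 9–C.
The set {4, 7} has only 1 neighbour ({B}), so by Hall's theorem at most 8 of the 9 left vertices can be matched.
That matches 8 of the 9, leaving 1 unmatched; no matching can do better.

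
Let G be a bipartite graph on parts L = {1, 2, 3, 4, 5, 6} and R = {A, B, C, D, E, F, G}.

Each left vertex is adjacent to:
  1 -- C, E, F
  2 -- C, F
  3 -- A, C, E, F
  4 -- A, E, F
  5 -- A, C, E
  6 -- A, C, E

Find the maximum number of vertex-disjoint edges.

A valid assignment of size 4: 1→C, 2→F, 3→A, 4→E.
The set {1, 2, 3, 4, 5, 6} has only 4 neighbours ({A, C, E, F}), so by Hall's theorem at most 4 of the 6 left vertices can be matched.

4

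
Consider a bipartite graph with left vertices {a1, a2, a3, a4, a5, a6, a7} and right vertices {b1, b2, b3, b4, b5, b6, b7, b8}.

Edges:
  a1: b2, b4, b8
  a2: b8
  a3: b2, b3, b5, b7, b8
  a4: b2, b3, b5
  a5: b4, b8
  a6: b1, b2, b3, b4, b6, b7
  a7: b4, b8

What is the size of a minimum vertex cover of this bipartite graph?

A maximum matching has 6 edges (e.g. a1–b2, a2–b8, a3–b5, a4–b3, a5–b4, a6–b7).
By König's theorem the minimum vertex cover has the same size. One such cover is {a1, a3, a4, a6, b4, b8}.

6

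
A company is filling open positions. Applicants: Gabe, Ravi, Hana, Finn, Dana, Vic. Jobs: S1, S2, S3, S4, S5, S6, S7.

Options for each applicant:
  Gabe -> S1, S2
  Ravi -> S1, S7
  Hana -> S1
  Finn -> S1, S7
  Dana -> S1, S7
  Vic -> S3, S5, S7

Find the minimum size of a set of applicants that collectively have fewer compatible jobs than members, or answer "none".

3

Take S = {Ravi, Hana, Finn}. Its neighbourhood is {S1, S7}, so |N(S)| = 2 < |S| = 3.
Every subset of size less than 3 has at least as many neighbours as members, so 3 is the minimum.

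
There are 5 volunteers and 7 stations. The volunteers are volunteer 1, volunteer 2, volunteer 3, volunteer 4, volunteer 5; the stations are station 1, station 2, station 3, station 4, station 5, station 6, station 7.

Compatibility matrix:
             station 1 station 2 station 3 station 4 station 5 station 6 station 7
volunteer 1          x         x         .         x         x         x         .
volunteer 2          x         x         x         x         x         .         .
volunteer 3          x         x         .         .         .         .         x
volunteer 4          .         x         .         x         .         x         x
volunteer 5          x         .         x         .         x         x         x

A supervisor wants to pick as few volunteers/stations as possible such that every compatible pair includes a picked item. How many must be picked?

5

{volunteer 1, volunteer 2, volunteer 3, volunteer 4, volunteer 5} is a vertex cover of size 5: every edge has an endpoint in this set.
No smaller cover exists because volunteer 1–station 6, volunteer 2–station 3, volunteer 3–station 1, volunteer 4–station 2, volunteer 5–station 7 is a matching of size 5, and a cover must include an endpoint of each of these disjoint edges (König's theorem).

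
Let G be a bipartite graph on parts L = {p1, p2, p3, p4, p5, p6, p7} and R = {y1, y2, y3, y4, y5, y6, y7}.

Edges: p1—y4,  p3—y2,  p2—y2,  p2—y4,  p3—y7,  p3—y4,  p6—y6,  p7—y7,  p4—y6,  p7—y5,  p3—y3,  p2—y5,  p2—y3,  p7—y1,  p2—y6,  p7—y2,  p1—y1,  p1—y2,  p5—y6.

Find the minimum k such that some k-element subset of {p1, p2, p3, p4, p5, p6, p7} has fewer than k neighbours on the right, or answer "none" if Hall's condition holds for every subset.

Take S = {p4, p5}. Its neighbourhood is {y6}, so |N(S)| = 1 < |S| = 2.
No single vertex violates Hall's condition since each has at least one neighbour, so 2 is the minimum.

2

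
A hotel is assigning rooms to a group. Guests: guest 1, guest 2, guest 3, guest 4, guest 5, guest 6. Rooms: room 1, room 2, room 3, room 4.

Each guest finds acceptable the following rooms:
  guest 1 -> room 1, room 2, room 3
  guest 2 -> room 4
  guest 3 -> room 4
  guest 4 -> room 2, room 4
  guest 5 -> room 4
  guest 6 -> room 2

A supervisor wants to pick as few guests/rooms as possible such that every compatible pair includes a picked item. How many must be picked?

3

The 3 edges guest 1–room 3, guest 2–room 4, guest 4–room 2 form a matching, so any vertex cover needs at least 3 vertices (one per matched edge).
Conversely {guest 1, room 2, room 4} meets every edge and has exactly 3 vertices, so 3 is optimal.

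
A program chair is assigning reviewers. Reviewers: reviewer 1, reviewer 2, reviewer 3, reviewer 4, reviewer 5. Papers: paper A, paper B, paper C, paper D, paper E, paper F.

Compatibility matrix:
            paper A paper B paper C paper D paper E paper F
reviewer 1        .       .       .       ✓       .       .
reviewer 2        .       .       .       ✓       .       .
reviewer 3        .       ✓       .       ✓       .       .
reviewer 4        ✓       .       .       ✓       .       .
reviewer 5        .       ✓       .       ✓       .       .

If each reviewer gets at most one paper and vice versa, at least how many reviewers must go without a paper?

2

For example, pair reviewer 1–paper D, reviewer 3–paper B, reviewer 4–paper A.
The set {reviewer 1, reviewer 2, reviewer 3, reviewer 5} has only 2 neighbours ({paper B, paper D}), so by Hall's theorem at most 3 of the 5 reviewers can be matched.
That matches 3 of the 5, leaving 2 unmatched; no matching can do better.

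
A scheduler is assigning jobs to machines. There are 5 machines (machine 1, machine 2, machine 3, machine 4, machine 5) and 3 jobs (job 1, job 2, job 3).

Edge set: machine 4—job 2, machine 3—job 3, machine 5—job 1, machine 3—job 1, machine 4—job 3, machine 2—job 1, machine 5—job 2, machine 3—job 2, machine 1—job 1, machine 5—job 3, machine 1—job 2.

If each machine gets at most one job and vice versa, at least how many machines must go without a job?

A valid assignment of size 3: machine 1–job 2, machine 2–job 1, machine 3–job 3.
The set {machine 1, machine 2, machine 3, machine 4, machine 5} has only 3 neighbours ({job 1, job 2, job 3}), so by Hall's theorem at most 3 of the 5 machines can be matched.
That matches 3 of the 5, leaving 2 unmatched; no matching can do better.

2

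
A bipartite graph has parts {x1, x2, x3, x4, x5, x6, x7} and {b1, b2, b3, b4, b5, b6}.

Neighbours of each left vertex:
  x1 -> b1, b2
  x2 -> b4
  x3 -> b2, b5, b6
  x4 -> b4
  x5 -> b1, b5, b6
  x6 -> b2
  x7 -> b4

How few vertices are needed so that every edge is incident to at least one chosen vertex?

5

{x1, x3, x5, x6, b4} is a vertex cover of size 5: every edge has an endpoint in this set.
No smaller cover exists because x1–b1, x2–b4, x3–b6, x5–b5, x6–b2 is a matching of size 5, and a cover must include an endpoint of each of these disjoint edges (König's theorem).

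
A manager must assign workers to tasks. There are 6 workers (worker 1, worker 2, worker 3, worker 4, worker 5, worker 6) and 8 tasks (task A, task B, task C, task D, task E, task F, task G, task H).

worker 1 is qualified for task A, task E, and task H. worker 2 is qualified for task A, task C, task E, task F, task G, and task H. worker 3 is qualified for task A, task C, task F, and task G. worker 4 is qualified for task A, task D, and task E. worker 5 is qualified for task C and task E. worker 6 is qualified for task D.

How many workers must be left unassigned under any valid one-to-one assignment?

0

A valid assignment of size 6: worker 1-task A, worker 2-task F, worker 3-task G, worker 4-task E, worker 5-task C, worker 6-task D.
All 6 workers are matched, so no larger matching exists.
That matches 6 of the 6, leaving 0 unmatched; no matching can do better.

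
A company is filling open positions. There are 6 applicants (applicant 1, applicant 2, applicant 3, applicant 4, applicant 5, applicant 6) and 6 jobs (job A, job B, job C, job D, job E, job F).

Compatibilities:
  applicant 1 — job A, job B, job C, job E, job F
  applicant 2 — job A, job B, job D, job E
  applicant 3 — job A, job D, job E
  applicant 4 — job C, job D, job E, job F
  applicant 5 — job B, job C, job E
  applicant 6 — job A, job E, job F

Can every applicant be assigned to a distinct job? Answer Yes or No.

Yes

One maximum matching: applicant 1–job F, applicant 2–job E, applicant 3–job D, applicant 4–job C, applicant 5–job B, applicant 6–job A.
All 6 applicants are covered.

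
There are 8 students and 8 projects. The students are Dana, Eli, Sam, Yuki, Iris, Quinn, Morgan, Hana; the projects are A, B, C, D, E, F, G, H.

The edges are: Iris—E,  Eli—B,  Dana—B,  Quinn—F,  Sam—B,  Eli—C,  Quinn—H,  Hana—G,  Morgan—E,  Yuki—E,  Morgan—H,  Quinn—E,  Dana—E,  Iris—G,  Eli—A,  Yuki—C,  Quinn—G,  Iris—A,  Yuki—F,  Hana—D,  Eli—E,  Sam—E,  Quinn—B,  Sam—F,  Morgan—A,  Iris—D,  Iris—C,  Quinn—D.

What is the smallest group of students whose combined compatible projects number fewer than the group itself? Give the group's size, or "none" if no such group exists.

A matching saturating every student exists, for instance Dana→E, Eli→B, Sam→F, Yuki→C, Iris→A, Quinn→D, Morgan→H, Hana→G.
By Hall's marriage theorem, this means |N(S)| ≥ |S| for every subset S, so no violating subset exists.

none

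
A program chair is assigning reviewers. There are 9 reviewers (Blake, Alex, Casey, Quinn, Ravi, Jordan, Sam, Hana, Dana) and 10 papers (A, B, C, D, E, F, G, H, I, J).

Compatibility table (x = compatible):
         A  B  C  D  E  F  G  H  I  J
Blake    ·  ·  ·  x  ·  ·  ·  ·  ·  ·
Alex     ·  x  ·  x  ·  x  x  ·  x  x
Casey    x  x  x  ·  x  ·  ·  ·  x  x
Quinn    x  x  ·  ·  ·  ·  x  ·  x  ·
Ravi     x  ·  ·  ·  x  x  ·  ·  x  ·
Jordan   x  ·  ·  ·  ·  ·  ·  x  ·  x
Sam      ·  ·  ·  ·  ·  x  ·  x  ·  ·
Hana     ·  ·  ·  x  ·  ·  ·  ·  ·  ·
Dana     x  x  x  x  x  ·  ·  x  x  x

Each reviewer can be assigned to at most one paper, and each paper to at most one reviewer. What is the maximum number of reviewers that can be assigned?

A valid assignment of size 8: Blake→D, Alex→G, Casey→A, Quinn→B, Ravi→I, Jordan→H, Sam→F, Dana→J.
The set {Blake, Hana} has only 1 neighbour ({D}), so by Hall's theorem at most 8 of the 9 reviewers can be matched.

8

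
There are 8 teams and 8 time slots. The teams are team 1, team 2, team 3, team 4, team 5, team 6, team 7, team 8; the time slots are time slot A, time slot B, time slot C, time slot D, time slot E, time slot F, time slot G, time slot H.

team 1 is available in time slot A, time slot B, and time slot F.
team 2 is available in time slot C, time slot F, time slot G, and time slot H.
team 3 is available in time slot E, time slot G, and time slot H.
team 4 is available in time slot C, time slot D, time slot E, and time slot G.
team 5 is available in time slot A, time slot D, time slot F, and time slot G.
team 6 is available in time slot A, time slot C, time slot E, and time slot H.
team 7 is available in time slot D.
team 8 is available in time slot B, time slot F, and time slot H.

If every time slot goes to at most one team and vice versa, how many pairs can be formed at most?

For example, pair team 1–time slot B, team 2–time slot G, team 3–time slot E, team 4–time slot C, team 5–time slot A, team 6–time slot H, team 7–time slot D, team 8–time slot F.
This saturates every team, so 8 is the maximum.

8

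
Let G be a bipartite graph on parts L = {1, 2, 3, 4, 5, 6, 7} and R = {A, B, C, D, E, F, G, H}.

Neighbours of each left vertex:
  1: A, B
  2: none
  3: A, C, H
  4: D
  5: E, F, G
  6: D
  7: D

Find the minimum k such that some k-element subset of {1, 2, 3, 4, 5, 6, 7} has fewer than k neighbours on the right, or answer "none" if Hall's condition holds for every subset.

Take S = {2}. Its neighbourhood is {}, so |N(S)| = 0 < |S| = 1.

1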